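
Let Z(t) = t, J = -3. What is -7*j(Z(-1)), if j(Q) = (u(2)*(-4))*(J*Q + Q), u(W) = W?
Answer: 112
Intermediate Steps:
j(Q) = 16*Q (j(Q) = (2*(-4))*(-3*Q + Q) = -(-16)*Q = 16*Q)
-7*j(Z(-1)) = -112*(-1) = -7*(-16) = 112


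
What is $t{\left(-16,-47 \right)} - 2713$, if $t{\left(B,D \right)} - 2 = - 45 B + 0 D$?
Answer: $-1991$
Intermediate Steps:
$t{\left(B,D \right)} = 2 - 45 B$ ($t{\left(B,D \right)} = 2 + \left(- 45 B + 0 D\right) = 2 + \left(- 45 B + 0\right) = 2 - 45 B$)
$t{\left(-16,-47 \right)} - 2713 = \left(2 - -720\right) - 2713 = \left(2 + 720\right) - 2713 = 722 - 2713 = -1991$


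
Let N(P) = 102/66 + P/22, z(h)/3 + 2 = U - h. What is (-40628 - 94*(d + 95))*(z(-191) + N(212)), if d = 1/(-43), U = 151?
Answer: -24170798700/473 ≈ -5.1101e+7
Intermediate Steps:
d = -1/43 ≈ -0.023256
z(h) = 447 - 3*h (z(h) = -6 + 3*(151 - h) = -6 + (453 - 3*h) = 447 - 3*h)
N(P) = 17/11 + P/22 (N(P) = 102*(1/66) + P*(1/22) = 17/11 + P/22)
(-40628 - 94*(d + 95))*(z(-191) + N(212)) = (-40628 - 94*(-1/43 + 95))*((447 - 3*(-191)) + (17/11 + (1/22)*212)) = (-40628 - 94*4084/43)*((447 + 573) + (17/11 + 106/11)) = (-40628 - 383896/43)*(1020 + 123/11) = -2130900/43*11343/11 = -24170798700/473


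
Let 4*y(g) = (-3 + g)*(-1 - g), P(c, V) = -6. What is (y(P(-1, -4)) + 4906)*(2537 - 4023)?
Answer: -14547197/2 ≈ -7.2736e+6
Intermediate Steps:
y(g) = (-1 - g)*(-3 + g)/4 (y(g) = ((-3 + g)*(-1 - g))/4 = ((-1 - g)*(-3 + g))/4 = (-1 - g)*(-3 + g)/4)
(y(P(-1, -4)) + 4906)*(2537 - 4023) = ((3/4 + (1/2)*(-6) - 1/4*(-6)**2) + 4906)*(2537 - 4023) = ((3/4 - 3 - 1/4*36) + 4906)*(-1486) = ((3/4 - 3 - 9) + 4906)*(-1486) = (-45/4 + 4906)*(-1486) = (19579/4)*(-1486) = -14547197/2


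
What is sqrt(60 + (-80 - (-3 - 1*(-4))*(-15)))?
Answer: I*sqrt(5) ≈ 2.2361*I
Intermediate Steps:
sqrt(60 + (-80 - (-3 - 1*(-4))*(-15))) = sqrt(60 + (-80 - (-3 + 4)*(-15))) = sqrt(60 + (-80 - (-15))) = sqrt(60 + (-80 - 1*(-15))) = sqrt(60 + (-80 + 15)) = sqrt(60 - 65) = sqrt(-5) = I*sqrt(5)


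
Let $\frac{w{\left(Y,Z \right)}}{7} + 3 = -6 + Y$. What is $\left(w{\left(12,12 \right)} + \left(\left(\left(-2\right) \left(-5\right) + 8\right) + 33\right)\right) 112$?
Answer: $8064$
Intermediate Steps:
$w{\left(Y,Z \right)} = -63 + 7 Y$ ($w{\left(Y,Z \right)} = -21 + 7 \left(-6 + Y\right) = -21 + \left(-42 + 7 Y\right) = -63 + 7 Y$)
$\left(w{\left(12,12 \right)} + \left(\left(\left(-2\right) \left(-5\right) + 8\right) + 33\right)\right) 112 = \left(\left(-63 + 7 \cdot 12\right) + \left(\left(\left(-2\right) \left(-5\right) + 8\right) + 33\right)\right) 112 = \left(\left(-63 + 84\right) + \left(\left(10 + 8\right) + 33\right)\right) 112 = \left(21 + \left(18 + 33\right)\right) 112 = \left(21 + 51\right) 112 = 72 \cdot 112 = 8064$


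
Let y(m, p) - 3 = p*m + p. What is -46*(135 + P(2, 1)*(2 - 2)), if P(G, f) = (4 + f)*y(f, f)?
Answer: -6210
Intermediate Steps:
y(m, p) = 3 + p + m*p (y(m, p) = 3 + (p*m + p) = 3 + (m*p + p) = 3 + (p + m*p) = 3 + p + m*p)
P(G, f) = (4 + f)*(3 + f + f²) (P(G, f) = (4 + f)*(3 + f + f*f) = (4 + f)*(3 + f + f²))
-46*(135 + P(2, 1)*(2 - 2)) = -46*(135 + ((4 + 1)*(3 + 1 + 1²))*(2 - 2)) = -46*(135 + (5*(3 + 1 + 1))*0) = -46*(135 + (5*5)*0) = -46*(135 + 25*0) = -46*(135 + 0) = -46*135 = -6210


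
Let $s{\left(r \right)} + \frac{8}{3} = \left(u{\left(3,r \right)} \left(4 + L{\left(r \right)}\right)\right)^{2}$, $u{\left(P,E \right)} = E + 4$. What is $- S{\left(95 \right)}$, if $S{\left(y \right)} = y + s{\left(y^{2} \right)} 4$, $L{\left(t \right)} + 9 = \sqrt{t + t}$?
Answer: $- \frac{17682304213153}{3} + 309786795800 \sqrt{2} \approx -5.456 \cdot 10^{12}$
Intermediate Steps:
$u{\left(P,E \right)} = 4 + E$
$L{\left(t \right)} = -9 + \sqrt{2} \sqrt{t}$ ($L{\left(t \right)} = -9 + \sqrt{t + t} = -9 + \sqrt{2 t} = -9 + \sqrt{2} \sqrt{t}$)
$s{\left(r \right)} = - \frac{8}{3} + \left(-5 + \sqrt{2} \sqrt{r}\right)^{2} \left(4 + r\right)^{2}$ ($s{\left(r \right)} = - \frac{8}{3} + \left(\left(4 + r\right) \left(4 + \left(-9 + \sqrt{2} \sqrt{r}\right)\right)\right)^{2} = - \frac{8}{3} + \left(\left(4 + r\right) \left(-5 + \sqrt{2} \sqrt{r}\right)\right)^{2} = - \frac{8}{3} + \left(\left(-5 + \sqrt{2} \sqrt{r}\right) \left(4 + r\right)\right)^{2} = - \frac{8}{3} + \left(-5 + \sqrt{2} \sqrt{r}\right)^{2} \left(4 + r\right)^{2}$)
$S{\left(y \right)} = - \frac{32}{3} + y + 4 \left(-5 + \sqrt{2} \sqrt{y^{2}}\right)^{2} \left(4 + y^{2}\right)^{2}$ ($S{\left(y \right)} = y + \left(- \frac{8}{3} + \left(-5 + \sqrt{2} \sqrt{y^{2}}\right)^{2} \left(4 + y^{2}\right)^{2}\right) 4 = y + \left(- \frac{32}{3} + 4 \left(-5 + \sqrt{2} \sqrt{y^{2}}\right)^{2} \left(4 + y^{2}\right)^{2}\right) = - \frac{32}{3} + y + 4 \left(-5 + \sqrt{2} \sqrt{y^{2}}\right)^{2} \left(4 + y^{2}\right)^{2}$)
$- S{\left(95 \right)} = - (- \frac{32}{3} + 95 + 4 \left(-5 + \sqrt{2} \sqrt{95^{2}}\right)^{2} \left(4 + 95^{2}\right)^{2}) = - (- \frac{32}{3} + 95 + 4 \left(-5 + \sqrt{2} \sqrt{9025}\right)^{2} \left(4 + 9025\right)^{2}) = - (- \frac{32}{3} + 95 + 4 \left(-5 + \sqrt{2} \cdot 95\right)^{2} \cdot 9029^{2}) = - (- \frac{32}{3} + 95 + 4 \left(-5 + 95 \sqrt{2}\right)^{2} \cdot 81522841) = - (- \frac{32}{3} + 95 + 326091364 \left(-5 + 95 \sqrt{2}\right)^{2}) = - (\frac{253}{3} + 326091364 \left(-5 + 95 \sqrt{2}\right)^{2}) = - \frac{253}{3} - 326091364 \left(-5 + 95 \sqrt{2}\right)^{2}$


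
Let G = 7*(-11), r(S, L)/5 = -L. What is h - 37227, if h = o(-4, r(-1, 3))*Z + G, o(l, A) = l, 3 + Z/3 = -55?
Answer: -36608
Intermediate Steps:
r(S, L) = -5*L (r(S, L) = 5*(-L) = -5*L)
Z = -174 (Z = -9 + 3*(-55) = -9 - 165 = -174)
G = -77
h = 619 (h = -4*(-174) - 77 = 696 - 77 = 619)
h - 37227 = 619 - 37227 = -36608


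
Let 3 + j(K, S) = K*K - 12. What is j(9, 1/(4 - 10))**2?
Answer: 4356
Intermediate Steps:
j(K, S) = -15 + K**2 (j(K, S) = -3 + (K*K - 12) = -3 + (K**2 - 12) = -3 + (-12 + K**2) = -15 + K**2)
j(9, 1/(4 - 10))**2 = (-15 + 9**2)**2 = (-15 + 81)**2 = 66**2 = 4356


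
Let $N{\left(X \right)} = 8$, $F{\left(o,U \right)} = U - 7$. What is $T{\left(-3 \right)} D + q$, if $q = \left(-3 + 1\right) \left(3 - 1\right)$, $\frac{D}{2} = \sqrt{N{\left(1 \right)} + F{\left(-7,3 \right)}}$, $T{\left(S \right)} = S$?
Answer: $-16$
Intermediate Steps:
$F{\left(o,U \right)} = -7 + U$
$D = 4$ ($D = 2 \sqrt{8 + \left(-7 + 3\right)} = 2 \sqrt{8 - 4} = 2 \sqrt{4} = 2 \cdot 2 = 4$)
$q = -4$ ($q = \left(-2\right) 2 = -4$)
$T{\left(-3 \right)} D + q = \left(-3\right) 4 - 4 = -12 - 4 = -16$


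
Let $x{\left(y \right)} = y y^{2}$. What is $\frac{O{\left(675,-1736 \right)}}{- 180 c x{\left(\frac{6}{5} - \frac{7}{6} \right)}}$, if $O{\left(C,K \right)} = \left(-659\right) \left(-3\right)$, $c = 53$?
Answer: $- \frac{296550}{53} \approx -5595.3$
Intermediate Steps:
$O{\left(C,K \right)} = 1977$
$x{\left(y \right)} = y^{3}$
$\frac{O{\left(675,-1736 \right)}}{- 180 c x{\left(\frac{6}{5} - \frac{7}{6} \right)}} = \frac{1977}{\left(-180\right) 53 \left(\frac{6}{5} - \frac{7}{6}\right)^{3}} = \frac{1977}{\left(-9540\right) \left(6 \cdot \frac{1}{5} - \frac{7}{6}\right)^{3}} = \frac{1977}{\left(-9540\right) \left(\frac{6}{5} - \frac{7}{6}\right)^{3}} = \frac{1977}{\left(-9540\right) \left(\frac{1}{30}\right)^{3}} = \frac{1977}{\left(-9540\right) \frac{1}{27000}} = \frac{1977}{- \frac{53}{150}} = 1977 \left(- \frac{150}{53}\right) = - \frac{296550}{53}$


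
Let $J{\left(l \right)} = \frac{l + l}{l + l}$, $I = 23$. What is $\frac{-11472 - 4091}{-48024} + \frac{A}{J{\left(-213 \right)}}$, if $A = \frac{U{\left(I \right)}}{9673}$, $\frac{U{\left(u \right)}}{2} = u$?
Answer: $\frac{152750003}{464536152} \approx 0.32882$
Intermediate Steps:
$U{\left(u \right)} = 2 u$
$J{\left(l \right)} = 1$ ($J{\left(l \right)} = \frac{2 l}{2 l} = 2 l \frac{1}{2 l} = 1$)
$A = \frac{46}{9673}$ ($A = \frac{2 \cdot 23}{9673} = 46 \cdot \frac{1}{9673} = \frac{46}{9673} \approx 0.0047555$)
$\frac{-11472 - 4091}{-48024} + \frac{A}{J{\left(-213 \right)}} = \frac{-11472 - 4091}{-48024} + \frac{46}{9673 \cdot 1} = \left(-11472 - 4091\right) \left(- \frac{1}{48024}\right) + \frac{46}{9673} \cdot 1 = \left(-15563\right) \left(- \frac{1}{48024}\right) + \frac{46}{9673} = \frac{15563}{48024} + \frac{46}{9673} = \frac{152750003}{464536152}$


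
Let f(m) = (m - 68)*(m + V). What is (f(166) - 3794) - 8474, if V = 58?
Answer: 9684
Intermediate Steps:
f(m) = (-68 + m)*(58 + m) (f(m) = (m - 68)*(m + 58) = (-68 + m)*(58 + m))
(f(166) - 3794) - 8474 = ((-3944 + 166**2 - 10*166) - 3794) - 8474 = ((-3944 + 27556 - 1660) - 3794) - 8474 = (21952 - 3794) - 8474 = 18158 - 8474 = 9684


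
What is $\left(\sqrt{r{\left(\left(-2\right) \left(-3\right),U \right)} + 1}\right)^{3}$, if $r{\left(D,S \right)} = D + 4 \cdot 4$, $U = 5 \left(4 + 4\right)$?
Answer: $23 \sqrt{23} \approx 110.3$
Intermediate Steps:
$U = 40$ ($U = 5 \cdot 8 = 40$)
$r{\left(D,S \right)} = 16 + D$ ($r{\left(D,S \right)} = D + 16 = 16 + D$)
$\left(\sqrt{r{\left(\left(-2\right) \left(-3\right),U \right)} + 1}\right)^{3} = \left(\sqrt{\left(16 - -6\right) + 1}\right)^{3} = \left(\sqrt{\left(16 + 6\right) + 1}\right)^{3} = \left(\sqrt{22 + 1}\right)^{3} = \left(\sqrt{23}\right)^{3} = 23 \sqrt{23}$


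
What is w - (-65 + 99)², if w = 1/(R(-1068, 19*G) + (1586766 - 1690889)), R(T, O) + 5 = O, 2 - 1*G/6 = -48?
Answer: -113782769/98428 ≈ -1156.0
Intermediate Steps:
G = 300 (G = 12 - 6*(-48) = 12 + 288 = 300)
R(T, O) = -5 + O
w = -1/98428 (w = 1/((-5 + 19*300) + (1586766 - 1690889)) = 1/((-5 + 5700) - 104123) = 1/(5695 - 104123) = 1/(-98428) = -1/98428 ≈ -1.0160e-5)
w - (-65 + 99)² = -1/98428 - (-65 + 99)² = -1/98428 - 1*34² = -1/98428 - 1*1156 = -1/98428 - 1156 = -113782769/98428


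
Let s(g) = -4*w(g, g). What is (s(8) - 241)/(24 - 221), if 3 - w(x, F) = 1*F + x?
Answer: 189/197 ≈ 0.95939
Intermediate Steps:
w(x, F) = 3 - F - x (w(x, F) = 3 - (1*F + x) = 3 - (F + x) = 3 + (-F - x) = 3 - F - x)
s(g) = -12 + 8*g (s(g) = -4*(3 - g - g) = -4*(3 - 2*g) = -12 + 8*g)
(s(8) - 241)/(24 - 221) = ((-12 + 8*8) - 241)/(24 - 221) = ((-12 + 64) - 241)/(-197) = (52 - 241)*(-1/197) = -189*(-1/197) = 189/197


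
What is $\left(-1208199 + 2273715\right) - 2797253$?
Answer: $-1731737$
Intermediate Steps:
$\left(-1208199 + 2273715\right) - 2797253 = 1065516 - 2797253 = -1731737$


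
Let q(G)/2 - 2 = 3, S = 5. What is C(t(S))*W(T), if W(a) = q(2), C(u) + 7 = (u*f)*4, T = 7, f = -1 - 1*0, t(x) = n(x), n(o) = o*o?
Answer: -1070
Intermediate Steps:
n(o) = o**2
t(x) = x**2
f = -1 (f = -1 + 0 = -1)
C(u) = -7 - 4*u (C(u) = -7 + (u*(-1))*4 = -7 - u*4 = -7 - 4*u)
q(G) = 10 (q(G) = 4 + 2*3 = 4 + 6 = 10)
W(a) = 10
C(t(S))*W(T) = (-7 - 4*5**2)*10 = (-7 - 4*25)*10 = (-7 - 100)*10 = -107*10 = -1070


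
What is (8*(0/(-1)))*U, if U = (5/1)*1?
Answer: 0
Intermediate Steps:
U = 5 (U = (5*1)*1 = 5*1 = 5)
(8*(0/(-1)))*U = (8*(0/(-1)))*5 = (8*(0*(-1)))*5 = (8*0)*5 = 0*5 = 0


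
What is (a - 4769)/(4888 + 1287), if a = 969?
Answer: -8/13 ≈ -0.61539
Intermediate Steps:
(a - 4769)/(4888 + 1287) = (969 - 4769)/(4888 + 1287) = -3800/6175 = -3800*1/6175 = -8/13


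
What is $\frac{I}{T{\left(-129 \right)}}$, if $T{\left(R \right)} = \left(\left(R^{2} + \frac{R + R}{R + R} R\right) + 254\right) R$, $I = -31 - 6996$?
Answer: $\frac{7027}{2162814} \approx 0.003249$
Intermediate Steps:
$I = -7027$ ($I = -31 - 6996 = -7027$)
$T{\left(R \right)} = R \left(254 + R + R^{2}\right)$ ($T{\left(R \right)} = \left(\left(R^{2} + \frac{2 R}{2 R} R\right) + 254\right) R = \left(\left(R^{2} + 2 R \frac{1}{2 R} R\right) + 254\right) R = \left(\left(R^{2} + 1 R\right) + 254\right) R = \left(\left(R^{2} + R\right) + 254\right) R = \left(\left(R + R^{2}\right) + 254\right) R = \left(254 + R + R^{2}\right) R = R \left(254 + R + R^{2}\right)$)
$\frac{I}{T{\left(-129 \right)}} = - \frac{7027}{\left(-129\right) \left(254 - 129 + \left(-129\right)^{2}\right)} = - \frac{7027}{\left(-129\right) \left(254 - 129 + 16641\right)} = - \frac{7027}{\left(-129\right) 16766} = - \frac{7027}{-2162814} = \left(-7027\right) \left(- \frac{1}{2162814}\right) = \frac{7027}{2162814}$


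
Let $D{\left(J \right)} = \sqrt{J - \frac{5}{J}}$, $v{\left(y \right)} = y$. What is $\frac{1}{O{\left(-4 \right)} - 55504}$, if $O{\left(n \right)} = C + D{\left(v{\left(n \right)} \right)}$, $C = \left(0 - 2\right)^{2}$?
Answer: $- \frac{222000}{12321000011} - \frac{2 i \sqrt{11}}{12321000011} \approx -1.8018 \cdot 10^{-5} - 5.3837 \cdot 10^{-10} i$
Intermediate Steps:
$C = 4$ ($C = \left(-2\right)^{2} = 4$)
$O{\left(n \right)} = 4 + \sqrt{n - \frac{5}{n}}$
$\frac{1}{O{\left(-4 \right)} - 55504} = \frac{1}{\left(4 + \sqrt{-4 - \frac{5}{-4}}\right) - 55504} = \frac{1}{\left(4 + \sqrt{-4 - - \frac{5}{4}}\right) - 55504} = \frac{1}{\left(4 + \sqrt{-4 + \frac{5}{4}}\right) - 55504} = \frac{1}{\left(4 + \sqrt{- \frac{11}{4}}\right) - 55504} = \frac{1}{\left(4 + \frac{i \sqrt{11}}{2}\right) - 55504} = \frac{1}{-55500 + \frac{i \sqrt{11}}{2}}$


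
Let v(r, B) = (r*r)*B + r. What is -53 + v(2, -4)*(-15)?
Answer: 157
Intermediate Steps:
v(r, B) = r + B*r² (v(r, B) = r²*B + r = B*r² + r = r + B*r²)
-53 + v(2, -4)*(-15) = -53 + (2*(1 - 4*2))*(-15) = -53 + (2*(1 - 8))*(-15) = -53 + (2*(-7))*(-15) = -53 - 14*(-15) = -53 + 210 = 157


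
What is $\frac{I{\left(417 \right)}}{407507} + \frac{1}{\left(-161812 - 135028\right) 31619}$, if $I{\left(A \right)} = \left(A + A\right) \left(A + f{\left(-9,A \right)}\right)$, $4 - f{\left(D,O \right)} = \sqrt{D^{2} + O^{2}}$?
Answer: $\frac{3295480148923933}{3824772664187720} - \frac{2502 \sqrt{19330}}{407507} \approx 0.0079876$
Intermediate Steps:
$f{\left(D,O \right)} = 4 - \sqrt{D^{2} + O^{2}}$
$I{\left(A \right)} = 2 A \left(4 + A - \sqrt{81 + A^{2}}\right)$ ($I{\left(A \right)} = \left(A + A\right) \left(A - \left(-4 + \sqrt{\left(-9\right)^{2} + A^{2}}\right)\right) = 2 A \left(A - \left(-4 + \sqrt{81 + A^{2}}\right)\right) = 2 A \left(4 + A - \sqrt{81 + A^{2}}\right)$)
$\frac{I{\left(417 \right)}}{407507} + \frac{1}{\left(-161812 - 135028\right) 31619} = \frac{2 \cdot 417 \left(4 + 417 - \sqrt{81 + 417^{2}}\right)}{407507} + \frac{1}{\left(-161812 - 135028\right) 31619} = 2 \cdot 417 \left(4 + 417 - \sqrt{81 + 173889}\right) \frac{1}{407507} + \frac{1}{-296840} \cdot \frac{1}{31619} = 2 \cdot 417 \left(4 + 417 - \sqrt{173970}\right) \frac{1}{407507} - \frac{1}{9385783960} = 2 \cdot 417 \left(4 + 417 - 3 \sqrt{19330}\right) \frac{1}{407507} - \frac{1}{9385783960} = 2 \cdot 417 \left(421 - 3 \sqrt{19330}\right) \frac{1}{407507} - \frac{1}{9385783960} = \left(351114 - 2502 \sqrt{19330}\right) \frac{1}{407507} - \frac{1}{9385783960} = \left(\frac{351114}{407507} - \frac{2502 \sqrt{19330}}{407507}\right) - \frac{1}{9385783960} = \frac{3295480148923933}{3824772664187720} - \frac{2502 \sqrt{19330}}{407507}$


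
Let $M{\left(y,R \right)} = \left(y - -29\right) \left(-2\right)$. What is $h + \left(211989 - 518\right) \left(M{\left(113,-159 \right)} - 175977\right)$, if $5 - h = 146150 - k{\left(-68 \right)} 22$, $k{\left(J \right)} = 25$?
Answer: $-37274235526$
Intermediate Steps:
$M{\left(y,R \right)} = -58 - 2 y$ ($M{\left(y,R \right)} = \left(y + 29\right) \left(-2\right) = \left(29 + y\right) \left(-2\right) = -58 - 2 y$)
$h = -145595$ ($h = 5 - \left(146150 - 25 \cdot 22\right) = 5 - \left(146150 - 550\right) = 5 - 145600 = -145595$)
$h + \left(211989 - 518\right) \left(M{\left(113,-159 \right)} - 175977\right) = -145595 + \left(211989 - 518\right) \left(\left(-58 - 226\right) - 175977\right) = -145595 + 211471 \left(\left(-58 - 226\right) - 175977\right) = -145595 + 211471 \left(-284 - 175977\right) = -145595 + 211471 \left(-176261\right) = -145595 - 37274089931 = -37274235526$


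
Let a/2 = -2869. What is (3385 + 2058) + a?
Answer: -295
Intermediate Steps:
a = -5738 (a = 2*(-2869) = -5738)
(3385 + 2058) + a = (3385 + 2058) - 5738 = 5443 - 5738 = -295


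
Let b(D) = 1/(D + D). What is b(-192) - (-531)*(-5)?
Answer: -1019521/384 ≈ -2655.0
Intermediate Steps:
b(D) = 1/(2*D)
b(-192) - (-531)*(-5) = (½)/(-192) - (-531)*(-5) = (½)*(-1/192) - 1*2655 = -1/384 - 2655 = -1019521/384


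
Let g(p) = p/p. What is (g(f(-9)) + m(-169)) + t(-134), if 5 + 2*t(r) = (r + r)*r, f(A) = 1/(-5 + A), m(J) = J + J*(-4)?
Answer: 36923/2 ≈ 18462.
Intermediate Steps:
m(J) = -3*J (m(J) = J - 4*J = -3*J)
t(r) = -5/2 + r² (t(r) = -5/2 + ((r + r)*r)/2 = -5/2 + ((2*r)*r)/2 = -5/2 + (2*r²)/2 = -5/2 + r²)
g(p) = 1
(g(f(-9)) + m(-169)) + t(-134) = (1 - 3*(-169)) + (-5/2 + (-134)²) = (1 + 507) + (-5/2 + 17956) = 508 + 35907/2 = 36923/2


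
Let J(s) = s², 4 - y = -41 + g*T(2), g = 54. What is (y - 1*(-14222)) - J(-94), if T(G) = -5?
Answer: 5701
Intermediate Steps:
y = 315 (y = 4 - (-41 + 54*(-5)) = 4 - (-41 - 270) = 4 - 1*(-311) = 4 + 311 = 315)
(y - 1*(-14222)) - J(-94) = (315 - 1*(-14222)) - 1*(-94)² = (315 + 14222) - 1*8836 = 14537 - 8836 = 5701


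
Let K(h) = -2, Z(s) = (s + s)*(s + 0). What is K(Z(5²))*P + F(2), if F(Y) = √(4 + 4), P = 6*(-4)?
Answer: 48 + 2*√2 ≈ 50.828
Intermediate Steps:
P = -24
F(Y) = 2*√2 (F(Y) = √8 = 2*√2)
Z(s) = 2*s² (Z(s) = (2*s)*s = 2*s²)
K(Z(5²))*P + F(2) = -2*(-24) + 2*√2 = 48 + 2*√2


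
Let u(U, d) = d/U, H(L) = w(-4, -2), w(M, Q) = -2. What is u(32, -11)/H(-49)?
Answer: 11/64 ≈ 0.17188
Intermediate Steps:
H(L) = -2
u(32, -11)/H(-49) = -11/32/(-2) = -11*1/32*(-1/2) = -11/32*(-1/2) = 11/64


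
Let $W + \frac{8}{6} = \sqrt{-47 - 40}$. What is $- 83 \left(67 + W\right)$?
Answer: $- \frac{16351}{3} - 83 i \sqrt{87} \approx -5450.3 - 774.17 i$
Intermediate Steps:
$W = - \frac{4}{3} + i \sqrt{87}$ ($W = - \frac{4}{3} + \sqrt{-47 - 40} = - \frac{4}{3} + \sqrt{-87} = - \frac{4}{3} + i \sqrt{87} \approx -1.3333 + 9.3274 i$)
$- 83 \left(67 + W\right) = - 83 \left(67 - \left(\frac{4}{3} - i \sqrt{87}\right)\right) = - 83 \left(\frac{197}{3} + i \sqrt{87}\right) = - \frac{16351}{3} - 83 i \sqrt{87}$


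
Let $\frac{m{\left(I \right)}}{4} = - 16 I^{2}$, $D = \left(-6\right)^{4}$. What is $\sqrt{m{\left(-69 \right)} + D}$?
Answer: $84 i \sqrt{43} \approx 550.83 i$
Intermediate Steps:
$D = 1296$
$m{\left(I \right)} = - 64 I^{2}$ ($m{\left(I \right)} = 4 \left(- 16 I^{2}\right) = - 64 I^{2}$)
$\sqrt{m{\left(-69 \right)} + D} = \sqrt{- 64 \left(-69\right)^{2} + 1296} = \sqrt{\left(-64\right) 4761 + 1296} = \sqrt{-304704 + 1296} = \sqrt{-303408} = 84 i \sqrt{43}$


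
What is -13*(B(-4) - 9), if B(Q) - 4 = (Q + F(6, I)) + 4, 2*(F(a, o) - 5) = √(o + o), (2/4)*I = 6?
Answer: -13*√6 ≈ -31.843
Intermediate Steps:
I = 12 (I = 2*6 = 12)
F(a, o) = 5 + √2*√o/2 (F(a, o) = 5 + √(o + o)/2 = 5 + √(2*o)/2 = 5 + (√2*√o)/2 = 5 + √2*√o/2)
B(Q) = 13 + Q + √6 (B(Q) = 4 + ((Q + (5 + √2*√12/2)) + 4) = 4 + ((Q + (5 + √2*(2*√3)/2)) + 4) = 4 + ((Q + (5 + √6)) + 4) = 4 + ((5 + Q + √6) + 4) = 4 + (9 + Q + √6) = 13 + Q + √6)
-13*(B(-4) - 9) = -13*((13 - 4 + √6) - 9) = -13*((9 + √6) - 9) = -13*√6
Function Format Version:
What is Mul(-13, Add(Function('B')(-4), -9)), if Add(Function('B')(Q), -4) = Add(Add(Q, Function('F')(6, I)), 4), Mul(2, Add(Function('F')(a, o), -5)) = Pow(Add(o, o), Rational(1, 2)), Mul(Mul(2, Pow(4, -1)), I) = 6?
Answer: Mul(-13, Pow(6, Rational(1, 2))) ≈ -31.843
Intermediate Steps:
I = 12 (I = Mul(2, 6) = 12)
Function('F')(a, o) = Add(5, Mul(Rational(1, 2), Pow(2, Rational(1, 2)), Pow(o, Rational(1, 2)))) (Function('F')(a, o) = Add(5, Mul(Rational(1, 2), Pow(Add(o, o), Rational(1, 2)))) = Add(5, Mul(Rational(1, 2), Pow(Mul(2, o), Rational(1, 2)))) = Add(5, Mul(Rational(1, 2), Mul(Pow(2, Rational(1, 2)), Pow(o, Rational(1, 2))))) = Add(5, Mul(Rational(1, 2), Pow(2, Rational(1, 2)), Pow(o, Rational(1, 2)))))
Function('B')(Q) = Add(13, Q, Pow(6, Rational(1, 2))) (Function('B')(Q) = Add(4, Add(Add(Q, Add(5, Mul(Rational(1, 2), Pow(2, Rational(1, 2)), Pow(12, Rational(1, 2))))), 4)) = Add(4, Add(Add(Q, Add(5, Mul(Rational(1, 2), Pow(2, Rational(1, 2)), Mul(2, Pow(3, Rational(1, 2)))))), 4)) = Add(4, Add(Add(Q, Add(5, Pow(6, Rational(1, 2)))), 4)) = Add(4, Add(Add(5, Q, Pow(6, Rational(1, 2))), 4)) = Add(4, Add(9, Q, Pow(6, Rational(1, 2)))) = Add(13, Q, Pow(6, Rational(1, 2))))
Mul(-13, Add(Function('B')(-4), -9)) = Mul(-13, Add(Add(13, -4, Pow(6, Rational(1, 2))), -9)) = Mul(-13, Add(Add(9, Pow(6, Rational(1, 2))), -9)) = Mul(-13, Pow(6, Rational(1, 2)))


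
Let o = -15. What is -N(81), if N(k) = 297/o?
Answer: 99/5 ≈ 19.800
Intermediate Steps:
N(k) = -99/5 (N(k) = 297/(-15) = 297*(-1/15) = -99/5)
-N(81) = -1*(-99/5) = 99/5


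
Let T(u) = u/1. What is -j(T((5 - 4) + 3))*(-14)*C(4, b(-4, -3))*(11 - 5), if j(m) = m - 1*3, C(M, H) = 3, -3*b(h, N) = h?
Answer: 252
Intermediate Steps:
b(h, N) = -h/3
T(u) = u (T(u) = u*1 = u)
j(m) = -3 + m (j(m) = m - 3 = -3 + m)
-j(T((5 - 4) + 3))*(-14)*C(4, b(-4, -3))*(11 - 5) = -(-3 + ((5 - 4) + 3))*(-14)*3*(11 - 5) = -(-3 + (1 + 3))*(-14)*3*6 = -(-3 + 4)*(-14)*18 = -1*(-14)*18 = -(-14)*18 = -1*(-252) = 252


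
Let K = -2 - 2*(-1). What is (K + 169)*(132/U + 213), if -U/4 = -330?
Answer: 360139/10 ≈ 36014.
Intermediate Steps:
U = 1320 (U = -4*(-330) = 1320)
K = 0 (K = -2 + 2 = 0)
(K + 169)*(132/U + 213) = (0 + 169)*(132/1320 + 213) = 169*(132*(1/1320) + 213) = 169*(1/10 + 213) = 169*(2131/10) = 360139/10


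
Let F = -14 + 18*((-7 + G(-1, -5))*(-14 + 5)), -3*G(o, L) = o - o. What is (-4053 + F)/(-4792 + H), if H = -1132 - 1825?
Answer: 419/1107 ≈ 0.37850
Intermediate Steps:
G(o, L) = 0 (G(o, L) = -(o - o)/3 = -⅓*0 = 0)
H = -2957
F = 1120 (F = -14 + 18*((-7 + 0)*(-14 + 5)) = -14 + 18*(-7*(-9)) = -14 + 18*63 = -14 + 1134 = 1120)
(-4053 + F)/(-4792 + H) = (-4053 + 1120)/(-4792 - 2957) = -2933/(-7749) = -2933*(-1/7749) = 419/1107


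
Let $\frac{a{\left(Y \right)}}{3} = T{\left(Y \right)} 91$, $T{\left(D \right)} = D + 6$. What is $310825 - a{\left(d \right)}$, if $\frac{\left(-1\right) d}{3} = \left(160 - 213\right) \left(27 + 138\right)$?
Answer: $-6852968$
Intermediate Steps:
$T{\left(D \right)} = 6 + D$
$d = 26235$ ($d = - 3 \left(160 - 213\right) \left(27 + 138\right) = - 3 \left(\left(-53\right) 165\right) = \left(-3\right) \left(-8745\right) = 26235$)
$a{\left(Y \right)} = 1638 + 273 Y$ ($a{\left(Y \right)} = 3 \left(6 + Y\right) 91 = 3 \left(546 + 91 Y\right) = 1638 + 273 Y$)
$310825 - a{\left(d \right)} = 310825 - \left(1638 + 273 \cdot 26235\right) = 310825 - \left(1638 + 7162155\right) = 310825 - 7163793 = -6852968$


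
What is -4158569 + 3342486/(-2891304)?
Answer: -2003948421077/481884 ≈ -4.1586e+6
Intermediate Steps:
-4158569 + 3342486/(-2891304) = -4158569 + 3342486*(-1/2891304) = -4158569 - 557081/481884 = -2003948421077/481884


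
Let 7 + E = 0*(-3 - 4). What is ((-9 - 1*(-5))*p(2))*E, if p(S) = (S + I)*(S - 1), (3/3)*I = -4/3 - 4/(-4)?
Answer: 140/3 ≈ 46.667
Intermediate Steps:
I = -1/3 (I = -4/3 - 4/(-4) = -4*1/3 - 4*(-1/4) = -4/3 + 1 = -1/3 ≈ -0.33333)
E = -7 (E = -7 + 0*(-3 - 4) = -7 + 0*(-7) = -7 + 0 = -7)
p(S) = (-1 + S)*(-1/3 + S) (p(S) = (S - 1/3)*(S - 1) = (-1/3 + S)*(-1 + S) = (-1 + S)*(-1/3 + S))
((-9 - 1*(-5))*p(2))*E = ((-9 - 1*(-5))*(1/3 + 2**2 - 4/3*2))*(-7) = ((-9 + 5)*(1/3 + 4 - 8/3))*(-7) = -4*5/3*(-7) = -20/3*(-7) = 140/3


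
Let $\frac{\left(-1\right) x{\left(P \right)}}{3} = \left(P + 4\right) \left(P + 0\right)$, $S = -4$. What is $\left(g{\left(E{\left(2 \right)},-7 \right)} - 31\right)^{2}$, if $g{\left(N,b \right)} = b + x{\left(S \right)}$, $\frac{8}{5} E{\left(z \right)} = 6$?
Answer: $1444$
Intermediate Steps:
$E{\left(z \right)} = \frac{15}{4}$ ($E{\left(z \right)} = \frac{5}{8} \cdot 6 = \frac{15}{4}$)
$x{\left(P \right)} = - 3 P \left(4 + P\right)$ ($x{\left(P \right)} = - 3 \left(P + 4\right) \left(P + 0\right) = - 3 \left(4 + P\right) P = - 3 P \left(4 + P\right)$)
$g{\left(N,b \right)} = b$ ($g{\left(N,b \right)} = b - - 12 \left(4 - 4\right) = b - \left(-12\right) 0 = b + 0 = b$)
$\left(g{\left(E{\left(2 \right)},-7 \right)} - 31\right)^{2} = \left(-7 - 31\right)^{2} = \left(-38\right)^{2} = 1444$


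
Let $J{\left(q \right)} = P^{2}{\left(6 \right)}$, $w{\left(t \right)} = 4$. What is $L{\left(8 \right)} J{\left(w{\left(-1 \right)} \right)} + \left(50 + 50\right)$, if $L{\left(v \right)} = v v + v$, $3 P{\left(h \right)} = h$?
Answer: $388$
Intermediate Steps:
$P{\left(h \right)} = \frac{h}{3}$
$L{\left(v \right)} = v + v^{2}$ ($L{\left(v \right)} = v^{2} + v = v + v^{2}$)
$J{\left(q \right)} = 4$ ($J{\left(q \right)} = \left(\frac{1}{3} \cdot 6\right)^{2} = 2^{2} = 4$)
$L{\left(8 \right)} J{\left(w{\left(-1 \right)} \right)} + \left(50 + 50\right) = 8 \left(1 + 8\right) 4 + \left(50 + 50\right) = 8 \cdot 9 \cdot 4 + 100 = 72 \cdot 4 + 100 = 288 + 100 = 388$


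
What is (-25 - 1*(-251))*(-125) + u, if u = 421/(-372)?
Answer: -10509421/372 ≈ -28251.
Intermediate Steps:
u = -421/372 (u = 421*(-1/372) = -421/372 ≈ -1.1317)
(-25 - 1*(-251))*(-125) + u = (-25 - 1*(-251))*(-125) - 421/372 = (-25 + 251)*(-125) - 421/372 = 226*(-125) - 421/372 = -28250 - 421/372 = -10509421/372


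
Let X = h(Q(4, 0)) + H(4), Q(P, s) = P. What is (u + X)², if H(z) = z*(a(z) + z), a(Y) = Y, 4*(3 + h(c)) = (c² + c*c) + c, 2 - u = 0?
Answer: 1600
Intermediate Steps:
u = 2 (u = 2 - 1*0 = 2 + 0 = 2)
h(c) = -3 + c²/2 + c/4 (h(c) = -3 + ((c² + c*c) + c)/4 = -3 + ((c² + c²) + c)/4 = -3 + (2*c² + c)/4 = -3 + (c + 2*c²)/4 = -3 + (c²/2 + c/4) = -3 + c²/2 + c/4)
H(z) = 2*z² (H(z) = z*(z + z) = z*(2*z) = 2*z²)
X = 38 (X = (-3 + (½)*4² + (¼)*4) + 2*4² = (-3 + (½)*16 + 1) + 2*16 = (-3 + 8 + 1) + 32 = 6 + 32 = 38)
(u + X)² = (2 + 38)² = 40² = 1600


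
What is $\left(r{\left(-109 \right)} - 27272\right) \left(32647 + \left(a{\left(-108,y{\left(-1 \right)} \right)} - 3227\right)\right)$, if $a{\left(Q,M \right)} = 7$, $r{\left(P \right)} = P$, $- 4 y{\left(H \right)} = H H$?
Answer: $-805740687$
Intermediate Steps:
$y{\left(H \right)} = - \frac{H^{2}}{4}$ ($y{\left(H \right)} = - \frac{H H}{4} = - \frac{H^{2}}{4}$)
$\left(r{\left(-109 \right)} - 27272\right) \left(32647 + \left(a{\left(-108,y{\left(-1 \right)} \right)} - 3227\right)\right) = \left(-109 - 27272\right) \left(32647 + \left(7 - 3227\right)\right) = - 27381 \left(32647 - 3220\right) = \left(-27381\right) 29427 = -805740687$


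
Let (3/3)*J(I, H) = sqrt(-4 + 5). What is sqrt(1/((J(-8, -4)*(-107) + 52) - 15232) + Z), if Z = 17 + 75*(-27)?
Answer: I*sqrt(469254292239)/15287 ≈ 44.811*I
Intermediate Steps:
J(I, H) = 1 (J(I, H) = sqrt(-4 + 5) = sqrt(1) = 1)
Z = -2008 (Z = 17 - 2025 = -2008)
sqrt(1/((J(-8, -4)*(-107) + 52) - 15232) + Z) = sqrt(1/((1*(-107) + 52) - 15232) - 2008) = sqrt(1/((-107 + 52) - 15232) - 2008) = sqrt(1/(-55 - 15232) - 2008) = sqrt(1/(-15287) - 2008) = sqrt(-1/15287 - 2008) = sqrt(-30696297/15287) = I*sqrt(469254292239)/15287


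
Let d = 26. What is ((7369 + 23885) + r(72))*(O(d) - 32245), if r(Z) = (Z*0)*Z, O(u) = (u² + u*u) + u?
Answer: -964717218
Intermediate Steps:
O(u) = u + 2*u² (O(u) = (u² + u²) + u = 2*u² + u = u + 2*u²)
r(Z) = 0 (r(Z) = 0*Z = 0)
((7369 + 23885) + r(72))*(O(d) - 32245) = ((7369 + 23885) + 0)*(26*(1 + 2*26) - 32245) = (31254 + 0)*(26*(1 + 52) - 32245) = 31254*(26*53 - 32245) = 31254*(1378 - 32245) = 31254*(-30867) = -964717218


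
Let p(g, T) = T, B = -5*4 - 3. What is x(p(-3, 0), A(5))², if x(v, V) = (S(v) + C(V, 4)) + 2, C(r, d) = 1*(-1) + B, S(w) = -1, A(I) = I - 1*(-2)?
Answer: 529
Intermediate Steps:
B = -23 (B = -20 - 3 = -23)
A(I) = 2 + I (A(I) = I + 2 = 2 + I)
C(r, d) = -24 (C(r, d) = 1*(-1) - 23 = -1 - 23 = -24)
x(v, V) = -23 (x(v, V) = (-1 - 24) + 2 = -25 + 2 = -23)
x(p(-3, 0), A(5))² = (-23)² = 529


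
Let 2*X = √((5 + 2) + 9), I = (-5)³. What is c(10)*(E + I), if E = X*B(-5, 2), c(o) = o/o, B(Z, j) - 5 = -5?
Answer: -125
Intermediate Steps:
B(Z, j) = 0 (B(Z, j) = 5 - 5 = 0)
I = -125
c(o) = 1
X = 2 (X = √((5 + 2) + 9)/2 = √(7 + 9)/2 = √16/2 = (½)*4 = 2)
E = 0 (E = 2*0 = 0)
c(10)*(E + I) = 1*(0 - 125) = 1*(-125) = -125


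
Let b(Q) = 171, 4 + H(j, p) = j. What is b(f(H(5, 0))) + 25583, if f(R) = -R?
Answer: 25754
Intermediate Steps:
H(j, p) = -4 + j
b(f(H(5, 0))) + 25583 = 171 + 25583 = 25754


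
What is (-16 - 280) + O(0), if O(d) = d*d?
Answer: -296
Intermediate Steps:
O(d) = d²
(-16 - 280) + O(0) = (-16 - 280) + 0² = -296 + 0 = -296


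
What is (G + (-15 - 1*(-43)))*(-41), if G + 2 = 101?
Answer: -5207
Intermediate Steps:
G = 99 (G = -2 + 101 = 99)
(G + (-15 - 1*(-43)))*(-41) = (99 + (-15 - 1*(-43)))*(-41) = (99 + (-15 + 43))*(-41) = (99 + 28)*(-41) = 127*(-41) = -5207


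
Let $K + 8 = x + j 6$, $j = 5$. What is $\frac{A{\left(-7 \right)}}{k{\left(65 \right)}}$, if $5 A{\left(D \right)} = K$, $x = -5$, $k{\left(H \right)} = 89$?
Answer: $\frac{17}{445} \approx 0.038202$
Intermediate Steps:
$K = 17$ ($K = -8 + \left(-5 + 5 \cdot 6\right) = -8 + \left(-5 + 30\right) = -8 + 25 = 17$)
$A{\left(D \right)} = \frac{17}{5}$ ($A{\left(D \right)} = \frac{1}{5} \cdot 17 = \frac{17}{5}$)
$\frac{A{\left(-7 \right)}}{k{\left(65 \right)}} = \frac{17}{5 \cdot 89} = \frac{17}{5} \cdot \frac{1}{89} = \frac{17}{445}$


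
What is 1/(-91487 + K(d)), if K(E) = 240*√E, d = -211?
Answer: -91487/8382024769 - 240*I*√211/8382024769 ≈ -1.0915e-5 - 4.1591e-7*I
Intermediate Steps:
1/(-91487 + K(d)) = 1/(-91487 + 240*√(-211)) = 1/(-91487 + 240*(I*√211)) = 1/(-91487 + 240*I*√211)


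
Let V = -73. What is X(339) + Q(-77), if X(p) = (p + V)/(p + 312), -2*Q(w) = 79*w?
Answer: 565795/186 ≈ 3041.9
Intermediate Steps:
Q(w) = -79*w/2
X(p) = (-73 + p)/(312 + p) (X(p) = (p - 73)/(p + 312) = (-73 + p)/(312 + p))
X(339) + Q(-77) = (-73 + 339)/(312 + 339) - 79/2*(-77) = 266/651 + 6083/2 = (1/651)*266 + 6083/2 = 38/93 + 6083/2 = 565795/186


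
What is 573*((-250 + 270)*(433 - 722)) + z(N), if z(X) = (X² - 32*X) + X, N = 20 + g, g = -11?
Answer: -3312138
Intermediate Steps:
N = 9 (N = 20 - 11 = 9)
z(X) = X² - 31*X
573*((-250 + 270)*(433 - 722)) + z(N) = 573*((-250 + 270)*(433 - 722)) + 9*(-31 + 9) = 573*(20*(-289)) + 9*(-22) = 573*(-5780) - 198 = -3311940 - 198 = -3312138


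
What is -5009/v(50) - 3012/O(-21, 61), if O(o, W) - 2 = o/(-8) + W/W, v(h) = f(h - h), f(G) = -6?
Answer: 8981/30 ≈ 299.37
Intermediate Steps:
v(h) = -6
O(o, W) = 3 - o/8 (O(o, W) = 2 + (o/(-8) + W/W) = 2 + (o*(-1/8) + 1) = 2 + (-o/8 + 1) = 2 + (1 - o/8) = 3 - o/8)
-5009/v(50) - 3012/O(-21, 61) = -5009/(-6) - 3012/(3 - 1/8*(-21)) = -5009*(-1/6) - 3012/(3 + 21/8) = 5009/6 - 3012/45/8 = 5009/6 - 3012*8/45 = 5009/6 - 8032/15 = 8981/30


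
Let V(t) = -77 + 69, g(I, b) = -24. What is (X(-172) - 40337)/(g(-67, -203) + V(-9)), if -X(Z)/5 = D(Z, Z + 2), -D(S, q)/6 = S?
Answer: 45497/32 ≈ 1421.8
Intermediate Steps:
D(S, q) = -6*S
V(t) = -8
X(Z) = 30*Z (X(Z) = -(-30)*Z = 30*Z)
(X(-172) - 40337)/(g(-67, -203) + V(-9)) = (30*(-172) - 40337)/(-24 - 8) = (-5160 - 40337)/(-32) = -45497*(-1/32) = 45497/32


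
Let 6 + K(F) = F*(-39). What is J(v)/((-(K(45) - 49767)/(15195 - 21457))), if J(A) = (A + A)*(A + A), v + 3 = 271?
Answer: -224880944/6441 ≈ -34914.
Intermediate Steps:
v = 268 (v = -3 + 271 = 268)
K(F) = -6 - 39*F (K(F) = -6 + F*(-39) = -6 - 39*F)
J(A) = 4*A² (J(A) = (2*A)*(2*A) = 4*A²)
J(v)/((-(K(45) - 49767)/(15195 - 21457))) = (4*268²)/((-((-6 - 39*45) - 49767)/(15195 - 21457))) = (4*71824)/((-((-6 - 1755) - 49767)/(-6262))) = 287296/((-(-1761 - 49767)*(-1)/6262)) = 287296/((-(-51528)*(-1)/6262)) = 287296/((-1*25764/3131)) = 287296/(-25764/3131) = 287296*(-3131/25764) = -224880944/6441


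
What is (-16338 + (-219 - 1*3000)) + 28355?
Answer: 8798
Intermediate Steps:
(-16338 + (-219 - 1*3000)) + 28355 = (-16338 + (-219 - 3000)) + 28355 = (-16338 - 3219) + 28355 = -19557 + 28355 = 8798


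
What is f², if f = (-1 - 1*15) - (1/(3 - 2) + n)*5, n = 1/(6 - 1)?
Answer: 484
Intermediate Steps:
n = ⅕ (n = 1/5 = ⅕ ≈ 0.20000)
f = -22 (f = (-1 - 1*15) - (1/(3 - 2) + ⅕)*5 = (-1 - 15) - (1/1 + ⅕)*5 = -16 - (1 + ⅕)*5 = -16 - 6*5/5 = -16 - 1*6 = -16 - 6 = -22)
f² = (-22)² = 484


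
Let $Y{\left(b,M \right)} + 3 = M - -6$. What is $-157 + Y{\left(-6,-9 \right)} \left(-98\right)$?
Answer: $431$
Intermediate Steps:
$Y{\left(b,M \right)} = 3 + M$ ($Y{\left(b,M \right)} = -3 + \left(M - -6\right) = -3 + \left(M + 6\right) = -3 + \left(6 + M\right) = 3 + M$)
$-157 + Y{\left(-6,-9 \right)} \left(-98\right) = -157 + \left(3 - 9\right) \left(-98\right) = -157 - -588 = -157 + 588 = 431$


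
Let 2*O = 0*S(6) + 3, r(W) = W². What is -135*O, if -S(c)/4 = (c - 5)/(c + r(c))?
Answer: -405/2 ≈ -202.50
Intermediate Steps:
S(c) = -4*(-5 + c)/(c + c²) (S(c) = -4*(c - 5)/(c + c²) = -4*(-5 + c)/(c + c²))
O = 3/2 (O = (0*(4*(5 - 1*6)/(6*(1 + 6))) + 3)/2 = (0*(4*(⅙)*(5 - 6)/7) + 3)/2 = (0*(4*(⅙)*(⅐)*(-1)) + 3)/2 = (0*(-2/21) + 3)/2 = (0 + 3)/2 = (½)*3 = 3/2 ≈ 1.5000)
-135*O = -135*3/2 = -405/2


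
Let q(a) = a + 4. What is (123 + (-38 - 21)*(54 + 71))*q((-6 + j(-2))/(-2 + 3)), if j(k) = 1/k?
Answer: 18130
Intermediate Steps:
q(a) = 4 + a
(123 + (-38 - 21)*(54 + 71))*q((-6 + j(-2))/(-2 + 3)) = (123 + (-38 - 21)*(54 + 71))*(4 + (-6 + 1/(-2))/(-2 + 3)) = (123 - 59*125)*(4 + (-6 - ½)/1) = (123 - 7375)*(4 - 13/2*1) = -7252*(4 - 13/2) = -7252*(-5/2) = 18130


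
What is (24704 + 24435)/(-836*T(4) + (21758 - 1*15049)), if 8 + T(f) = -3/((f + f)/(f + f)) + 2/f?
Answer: 49139/15487 ≈ 3.1729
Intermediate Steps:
T(f) = -11 + 2/f (T(f) = -8 + (-3/((f + f)/(f + f)) + 2/f) = -8 + (-3/((2*f)/((2*f))) + 2/f) = -8 + (-3/((2*f)*(1/(2*f))) + 2/f) = -8 + (-3/1 + 2/f) = -8 + (-3*1 + 2/f) = -8 + (-3 + 2/f) = -11 + 2/f)
(24704 + 24435)/(-836*T(4) + (21758 - 1*15049)) = (24704 + 24435)/(-836*(-11 + 2/4) + (21758 - 1*15049)) = 49139/(-836*(-11 + 2*(¼)) + (21758 - 15049)) = 49139/(-836*(-11 + ½) + 6709) = 49139/(-836*(-21/2) + 6709) = 49139/(8778 + 6709) = 49139/15487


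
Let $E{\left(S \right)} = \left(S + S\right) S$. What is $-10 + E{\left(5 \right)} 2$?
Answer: $90$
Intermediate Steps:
$E{\left(S \right)} = 2 S^{2}$ ($E{\left(S \right)} = 2 S S = 2 S^{2}$)
$-10 + E{\left(5 \right)} 2 = -10 + 2 \cdot 5^{2} \cdot 2 = -10 + 2 \cdot 25 \cdot 2 = -10 + 50 \cdot 2 = -10 + 100 = 90$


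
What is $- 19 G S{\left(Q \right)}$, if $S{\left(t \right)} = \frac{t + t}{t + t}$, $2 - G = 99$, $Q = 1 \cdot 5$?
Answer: $1843$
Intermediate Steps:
$Q = 5$
$G = -97$ ($G = 2 - 99 = -97$)
$S{\left(t \right)} = 1$ ($S{\left(t \right)} = \frac{2 t}{2 t} = 2 t \frac{1}{2 t} = 1$)
$- 19 G S{\left(Q \right)} = \left(-19\right) \left(-97\right) 1 = 1843 \cdot 1 = 1843$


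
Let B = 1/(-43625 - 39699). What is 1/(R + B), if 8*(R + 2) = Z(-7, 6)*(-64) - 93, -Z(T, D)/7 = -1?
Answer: -166648/11602869 ≈ -0.014363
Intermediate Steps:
Z(T, D) = 7 (Z(T, D) = -7*(-1) = 7)
B = -1/83324 (B = 1/(-83324) = -1/83324 ≈ -1.2001e-5)
R = -557/8 (R = -2 + (7*(-64) - 93)/8 = -2 + (-448 - 93)/8 = -2 + (1/8)*(-541) = -2 - 541/8 = -557/8 ≈ -69.625)
1/(R + B) = 1/(-557/8 - 1/83324) = 1/(-11602869/166648) = -166648/11602869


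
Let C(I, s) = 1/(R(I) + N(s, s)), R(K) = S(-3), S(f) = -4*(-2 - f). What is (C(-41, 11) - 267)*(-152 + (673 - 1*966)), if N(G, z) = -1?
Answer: 118904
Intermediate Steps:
S(f) = 8 + 4*f
R(K) = -4 (R(K) = 8 + 4*(-3) = 8 - 12 = -4)
C(I, s) = -⅕ (C(I, s) = 1/(-4 - 1) = 1/(-5) = -⅕)
(C(-41, 11) - 267)*(-152 + (673 - 1*966)) = (-⅕ - 267)*(-152 + (673 - 1*966)) = -1336*(-152 + (673 - 966))/5 = -1336*(-152 - 293)/5 = -1336/5*(-445) = 118904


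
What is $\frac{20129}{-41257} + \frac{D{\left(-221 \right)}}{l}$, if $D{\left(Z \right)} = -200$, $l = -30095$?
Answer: $- \frac{119506171}{248325883} \approx -0.48125$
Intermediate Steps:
$\frac{20129}{-41257} + \frac{D{\left(-221 \right)}}{l} = \frac{20129}{-41257} - \frac{200}{-30095} = 20129 \left(- \frac{1}{41257}\right) - - \frac{40}{6019} = - \frac{20129}{41257} + \frac{40}{6019} = - \frac{119506171}{248325883}$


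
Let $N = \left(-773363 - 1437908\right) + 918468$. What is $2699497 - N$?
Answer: $3992300$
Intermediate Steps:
$N = -1292803$ ($N = -2211271 + 918468 = -1292803$)
$2699497 - N = 2699497 - -1292803 = 2699497 + 1292803 = 3992300$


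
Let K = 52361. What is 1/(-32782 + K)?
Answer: 1/19579 ≈ 5.1075e-5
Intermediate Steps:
1/(-32782 + K) = 1/(-32782 + 52361) = 1/19579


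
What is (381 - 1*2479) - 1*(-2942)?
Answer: 844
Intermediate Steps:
(381 - 1*2479) - 1*(-2942) = (381 - 2479) + 2942 = -2098 + 2942 = 844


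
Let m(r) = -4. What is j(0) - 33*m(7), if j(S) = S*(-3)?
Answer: 132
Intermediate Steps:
j(S) = -3*S
j(0) - 33*m(7) = -3*0 - 33*(-4) = 0 + 132 = 132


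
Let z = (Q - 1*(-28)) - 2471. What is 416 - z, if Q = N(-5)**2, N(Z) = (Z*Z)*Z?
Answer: -12766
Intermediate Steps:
N(Z) = Z**3 (N(Z) = Z**2*Z = Z**3)
Q = 15625 (Q = ((-5)**3)**2 = (-125)**2 = 15625)
z = 13182 (z = (15625 - 1*(-28)) - 2471 = (15625 + 28) - 2471 = 15653 - 2471 = 13182)
416 - z = 416 - 1*13182 = 416 - 13182 = -12766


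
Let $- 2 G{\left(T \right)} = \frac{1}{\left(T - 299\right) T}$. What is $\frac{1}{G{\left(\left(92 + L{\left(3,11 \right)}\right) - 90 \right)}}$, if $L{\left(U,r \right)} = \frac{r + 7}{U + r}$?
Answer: $\frac{95220}{49} \approx 1943.3$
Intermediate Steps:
$L{\left(U,r \right)} = \frac{7 + r}{U + r}$
$G{\left(T \right)} = - \frac{1}{2 T \left(-299 + T\right)}$ ($G{\left(T \right)} = - \frac{\frac{1}{T - 299} \frac{1}{T}}{2} = - \frac{\frac{1}{-299 + T} \frac{1}{T}}{2} = - \frac{\frac{1}{T} \frac{1}{-299 + T}}{2} = - \frac{1}{2 T \left(-299 + T\right)}$)
$\frac{1}{G{\left(\left(92 + L{\left(3,11 \right)}\right) - 90 \right)}} = \frac{1}{\left(- \frac{1}{2}\right) \frac{1}{\left(92 + \frac{7 + 11}{3 + 11}\right) - 90} \frac{1}{-299 - \left(-2 - \frac{7 + 11}{3 + 11}\right)}} = \frac{1}{\left(- \frac{1}{2}\right) \frac{1}{\left(92 + \frac{1}{14} \cdot 18\right) - 90} \frac{1}{-299 - \left(-2 - \frac{1}{14} \cdot 18\right)}} = \frac{1}{\left(- \frac{1}{2}\right) \frac{1}{\left(92 + \frac{1}{14} \cdot 18\right) - 90} \frac{1}{-299 + \left(\left(92 + \frac{1}{14} \cdot 18\right) - 90\right)}} = \frac{1}{\left(- \frac{1}{2}\right) \frac{1}{\left(92 + \frac{9}{7}\right) - 90} \frac{1}{-299 + \left(\left(92 + \frac{9}{7}\right) - 90\right)}} = \frac{1}{\left(- \frac{1}{2}\right) \frac{1}{\frac{653}{7} - 90} \frac{1}{-299 + \left(\frac{653}{7} - 90\right)}} = \frac{1}{\left(- \frac{1}{2}\right) \frac{1}{\frac{23}{7}} \frac{1}{-299 + \frac{23}{7}}} = \frac{1}{\left(- \frac{1}{2}\right) \frac{7}{23} \frac{1}{- \frac{2070}{7}}} = \frac{1}{\left(- \frac{1}{2}\right) \frac{7}{23} \left(- \frac{7}{2070}\right)} = \frac{1}{\frac{49}{95220}} = \frac{95220}{49}$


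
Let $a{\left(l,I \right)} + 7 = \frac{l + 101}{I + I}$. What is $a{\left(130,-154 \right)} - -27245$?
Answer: $\frac{108949}{4} \approx 27237.0$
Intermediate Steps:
$a{\left(l,I \right)} = -7 + \frac{101 + l}{2 I}$ ($a{\left(l,I \right)} = -7 + \frac{l + 101}{I + I} = -7 + \frac{101 + l}{2 I}$)
$a{\left(130,-154 \right)} - -27245 = \frac{101 + 130 - -2156}{2 \left(-154\right)} - -27245 = \frac{1}{2} \left(- \frac{1}{154}\right) \left(101 + 130 + 2156\right) + 27245 = \frac{1}{2} \left(- \frac{1}{154}\right) 2387 + 27245 = - \frac{31}{4} + 27245 = \frac{108949}{4}$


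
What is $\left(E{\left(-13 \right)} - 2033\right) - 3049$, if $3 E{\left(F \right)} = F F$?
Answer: $- \frac{15077}{3} \approx -5025.7$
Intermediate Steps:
$E{\left(F \right)} = \frac{F^{2}}{3}$ ($E{\left(F \right)} = \frac{F F}{3} = \frac{F^{2}}{3}$)
$\left(E{\left(-13 \right)} - 2033\right) - 3049 = \left(\frac{\left(-13\right)^{2}}{3} - 2033\right) - 3049 = \left(\frac{1}{3} \cdot 169 - 2033\right) - 3049 = \left(\frac{169}{3} - 2033\right) - 3049 = - \frac{5930}{3} - 3049 = - \frac{15077}{3}$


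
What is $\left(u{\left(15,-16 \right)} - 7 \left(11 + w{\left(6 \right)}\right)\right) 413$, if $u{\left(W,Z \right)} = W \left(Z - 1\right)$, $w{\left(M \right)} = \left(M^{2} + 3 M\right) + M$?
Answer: $-310576$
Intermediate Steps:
$w{\left(M \right)} = M^{2} + 4 M$
$u{\left(W,Z \right)} = W \left(-1 + Z\right)$
$\left(u{\left(15,-16 \right)} - 7 \left(11 + w{\left(6 \right)}\right)\right) 413 = \left(15 \left(-1 - 16\right) - 7 \left(11 + 6 \left(4 + 6\right)\right)\right) 413 = \left(15 \left(-17\right) - 7 \left(11 + 6 \cdot 10\right)\right) 413 = \left(-255 - 7 \left(11 + 60\right)\right) 413 = \left(-255 - 497\right) 413 = \left(-752\right) 413 = -310576$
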